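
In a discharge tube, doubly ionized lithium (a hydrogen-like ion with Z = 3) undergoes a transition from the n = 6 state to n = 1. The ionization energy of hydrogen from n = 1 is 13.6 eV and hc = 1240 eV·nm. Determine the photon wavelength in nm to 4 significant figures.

For Z = 3 the level energies scale as Z², so the effective Rydberg energy is 13.6 × 9 = 122.4 eV.
ΔE = 122.4 × (1/1² − 1/6²) = 122.4 × 0.9722 = 119.0 eV.
λ = hc/ΔE = 1240 / 119.0 = 10.42 nm.

10.42 nm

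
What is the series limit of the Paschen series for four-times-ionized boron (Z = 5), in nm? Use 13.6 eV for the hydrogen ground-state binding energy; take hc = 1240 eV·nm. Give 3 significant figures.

The Paschen series has lower level n_f = 3; the series limit corresponds to n_i → ∞.
ΔE_max = 13.6 × 25 / 3² = 37.78 eV.
λ_min = 1240 / 37.78 = 32.8 nm.

32.8 nm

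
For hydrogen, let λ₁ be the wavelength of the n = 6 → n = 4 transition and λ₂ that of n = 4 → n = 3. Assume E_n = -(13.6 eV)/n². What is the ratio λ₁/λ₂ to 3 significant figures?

λ ∝ 1/ΔE ∝ 1/(1/n_f² − 1/n_i²), and the Z² and hc factors cancel in the ratio.
λ₁/λ₂ = (1/3² − 1/4²)/(1/4² − 1/6²) = 0.04861/0.03472 = 1.40.

1.40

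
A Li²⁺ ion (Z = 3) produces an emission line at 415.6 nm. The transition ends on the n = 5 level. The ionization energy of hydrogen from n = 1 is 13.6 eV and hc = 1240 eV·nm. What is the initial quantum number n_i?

n_i = 8

The photon energy is ΔE = hc/λ = 1240 / 415.6 = 2.984 eV.
With Z = 3, ΔE = 122.4 × (1/n_f² − 1/n_i²), so 1/n_f² − 1/n_i² = 0.02438.
With n_f = 5: 1/n_i² = 1/25 − 0.02438 = 0.01562, so n_i ≈ 8.00.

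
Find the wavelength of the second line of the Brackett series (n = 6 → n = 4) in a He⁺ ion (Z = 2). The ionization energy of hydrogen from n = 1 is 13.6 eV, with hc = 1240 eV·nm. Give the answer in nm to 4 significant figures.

The Brackett series terminates on n_f = 4; the second line has n_i = 4+2 = 6.
ΔE = 54.40 × (1/4² − 1/6²) = 1.889 eV.
λ = 1240 / 1.889 = 656.5 nm.

656.5 nm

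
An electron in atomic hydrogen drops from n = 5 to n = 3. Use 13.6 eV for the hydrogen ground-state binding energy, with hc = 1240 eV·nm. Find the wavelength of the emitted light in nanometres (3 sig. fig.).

ΔE = 13.60 × (1/3² − 1/5²) = 13.60 × 0.07111 = 0.9671 eV.
λ = hc/ΔE = 1240 / 0.9671 = 1280 nm.
This line belongs to the Paschen series.

1280 nm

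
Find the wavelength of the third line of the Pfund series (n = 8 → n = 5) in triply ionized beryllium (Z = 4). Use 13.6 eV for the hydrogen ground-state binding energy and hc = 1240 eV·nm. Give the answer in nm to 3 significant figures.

234 nm

The Pfund series terminates on n_f = 5; the third line has n_i = 5+3 = 8.
ΔE = 217.6 × (1/5² − 1/8²) = 5.304 eV.
λ = 1240 / 5.304 = 234 nm.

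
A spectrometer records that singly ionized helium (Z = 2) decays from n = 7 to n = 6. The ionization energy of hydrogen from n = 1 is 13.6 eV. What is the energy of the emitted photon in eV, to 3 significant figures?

The Bohr energies scale as Z², so for Z = 2: E_n = −54.40/n² eV.
E_7 = −54.40/49 = −1.110 eV and E_6 = −54.40/36 = −1.511 eV.
The photon energy is |E_7 − E_6| = 0.401 eV.

0.401 eV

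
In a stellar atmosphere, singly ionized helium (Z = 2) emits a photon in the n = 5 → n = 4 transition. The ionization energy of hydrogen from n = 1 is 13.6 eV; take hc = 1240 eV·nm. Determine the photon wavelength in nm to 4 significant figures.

1013 nm

For Z = 2 the level energies scale as Z², so the effective Rydberg energy is 13.6 × 4 = 54.40 eV.
ΔE = 54.40 × (1/4² − 1/5²) = 54.40 × 0.02250 = 1.224 eV.
λ = hc/ΔE = 1240 / 1.224 = 1013 nm.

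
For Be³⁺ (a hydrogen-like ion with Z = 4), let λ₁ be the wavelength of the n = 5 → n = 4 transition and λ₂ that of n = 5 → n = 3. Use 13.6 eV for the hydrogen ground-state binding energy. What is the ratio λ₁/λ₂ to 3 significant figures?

λ ∝ 1/ΔE ∝ 1/(1/n_f² − 1/n_i²), and the Z² and hc factors cancel in the ratio.
λ₁/λ₂ = (1/3² − 1/5²)/(1/4² − 1/5²) = 0.07111/0.02250 = 3.16.

3.16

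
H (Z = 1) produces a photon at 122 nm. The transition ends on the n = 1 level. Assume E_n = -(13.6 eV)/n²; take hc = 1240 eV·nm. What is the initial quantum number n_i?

n_i = 2

The photon energy is ΔE = hc/λ = 1240 / 122 = 10.16 eV.
With Z = 1, ΔE = 13.60 × (1/n_f² − 1/n_i²), so 1/n_f² − 1/n_i² = 0.7473.
With n_f = 1: 1/n_i² = 1/1 − 0.7473 = 0.2527, so n_i ≈ 1.99.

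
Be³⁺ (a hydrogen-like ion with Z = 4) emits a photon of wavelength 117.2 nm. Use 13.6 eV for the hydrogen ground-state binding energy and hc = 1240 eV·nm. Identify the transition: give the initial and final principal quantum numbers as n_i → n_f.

The photon energy is ΔE = hc/λ = 1240 / 117.2 = 10.58 eV.
With Z = 4, ΔE = 217.6 × (1/n_f² − 1/n_i²), so 1/n_f² − 1/n_i² = 0.04862.
Trying n_f = 3 gives 1/n_i² = 0.06249, i.e. n_i ≈ 4; this pair matches.

n_i = 4, n_f = 3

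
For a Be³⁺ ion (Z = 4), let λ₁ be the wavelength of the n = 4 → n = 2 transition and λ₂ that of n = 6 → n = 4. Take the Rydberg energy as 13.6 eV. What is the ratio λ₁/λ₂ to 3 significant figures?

0.185

λ ∝ 1/ΔE ∝ 1/(1/n_f² − 1/n_i²), and the Z² and hc factors cancel in the ratio.
λ₁/λ₂ = (1/4² − 1/6²)/(1/2² − 1/4²) = 0.03472/0.1875 = 0.185.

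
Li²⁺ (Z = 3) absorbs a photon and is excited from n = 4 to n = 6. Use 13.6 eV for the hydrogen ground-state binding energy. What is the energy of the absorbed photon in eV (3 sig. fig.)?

The Bohr energies scale as Z², so for Z = 3: E_n = −122.4/n² eV.
E_6 = −122.4/36 = −3.400 eV and E_4 = −122.4/16 = −7.650 eV.
The photon energy is |E_6 − E_4| = 4.25 eV.

4.25 eV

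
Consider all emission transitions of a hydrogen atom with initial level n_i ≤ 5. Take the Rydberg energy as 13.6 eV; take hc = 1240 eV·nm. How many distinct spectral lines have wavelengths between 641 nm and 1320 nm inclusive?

Enumerate all n_i → n_f pairs with 1 ≤ n_f < n_i ≤ 5 and compute λ = 1240 / [13.6·1·(1/n_f² − 1/n_i²)].
Lines falling in [641, 1320] nm: 3→2 (656.5 nm), 5→3 (1282 nm).

2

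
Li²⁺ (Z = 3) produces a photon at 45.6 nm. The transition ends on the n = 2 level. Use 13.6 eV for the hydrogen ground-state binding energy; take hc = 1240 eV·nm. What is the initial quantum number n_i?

The photon energy is ΔE = hc/λ = 1240 / 45.6 = 27.19 eV.
With Z = 3, ΔE = 122.4 × (1/n_f² − 1/n_i²), so 1/n_f² − 1/n_i² = 0.2222.
With n_f = 2: 1/n_i² = 1/4 − 0.2222 = 0.02784, so n_i ≈ 5.99.

n_i = 6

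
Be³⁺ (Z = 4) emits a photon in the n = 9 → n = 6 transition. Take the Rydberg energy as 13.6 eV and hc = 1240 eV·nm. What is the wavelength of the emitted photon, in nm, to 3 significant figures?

369 nm

For Z = 4 the level energies scale as Z², so the effective Rydberg energy is 13.6 × 16 = 217.6 eV.
ΔE = 217.6 × (1/6² − 1/9²) = 217.6 × 0.01543 = 3.358 eV.
λ = hc/ΔE = 1240 / 3.358 = 369 nm.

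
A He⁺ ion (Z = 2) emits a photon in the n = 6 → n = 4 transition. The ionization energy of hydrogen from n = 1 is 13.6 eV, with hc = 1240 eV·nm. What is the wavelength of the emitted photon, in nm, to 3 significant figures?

656 nm

For Z = 2 the level energies scale as Z², so the effective Rydberg energy is 13.6 × 4 = 54.40 eV.
ΔE = 54.40 × (1/4² − 1/6²) = 54.40 × 0.03472 = 1.889 eV.
λ = hc/ΔE = 1240 / 1.889 = 656 nm.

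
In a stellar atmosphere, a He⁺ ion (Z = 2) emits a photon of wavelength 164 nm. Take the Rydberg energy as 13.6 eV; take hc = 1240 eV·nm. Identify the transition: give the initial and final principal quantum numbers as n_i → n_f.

The photon energy is ΔE = hc/λ = 1240 / 164 = 7.561 eV.
With Z = 2, ΔE = 54.40 × (1/n_f² − 1/n_i²), so 1/n_f² − 1/n_i² = 0.1390.
Trying n_f = 2 gives 1/n_i² = 0.1110, i.e. n_i ≈ 3; this pair matches.

n_i = 3, n_f = 2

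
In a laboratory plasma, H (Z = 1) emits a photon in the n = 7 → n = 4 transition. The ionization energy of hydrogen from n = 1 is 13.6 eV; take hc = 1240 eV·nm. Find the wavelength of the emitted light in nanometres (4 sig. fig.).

2166 nm

ΔE = 13.60 × (1/4² − 1/7²) = 13.60 × 0.04209 = 0.5724 eV.
λ = hc/ΔE = 1240 / 0.5724 = 2166 nm.
This line belongs to the Brackett series.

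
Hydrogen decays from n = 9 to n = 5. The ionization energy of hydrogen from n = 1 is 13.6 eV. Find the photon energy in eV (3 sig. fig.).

0.376 eV

E_9 = −13.60/81 = −0.1679 eV and E_5 = −13.60/25 = −0.5440 eV.
The photon energy is |E_9 − E_5| = 0.376 eV.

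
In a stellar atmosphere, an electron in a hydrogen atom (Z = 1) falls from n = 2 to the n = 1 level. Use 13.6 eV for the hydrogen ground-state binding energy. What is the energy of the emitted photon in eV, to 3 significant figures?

E_2 = −13.60/4 = −3.400 eV and E_1 = −13.60/1 = −13.60 eV.
The photon energy is |E_2 − E_1| = 10.2 eV.

10.2 eV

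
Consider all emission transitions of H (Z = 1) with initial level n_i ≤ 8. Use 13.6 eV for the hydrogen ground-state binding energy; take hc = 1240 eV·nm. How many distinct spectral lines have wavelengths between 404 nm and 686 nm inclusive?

4

Enumerate all n_i → n_f pairs with 1 ≤ n_f < n_i ≤ 8 and compute λ = 1240 / [13.6·1·(1/n_f² − 1/n_i²)].
Lines falling in [404, 686] nm: 6→2 (410.3 nm), 5→2 (434.2 nm), 4→2 (486.3 nm), 3→2 (656.5 nm).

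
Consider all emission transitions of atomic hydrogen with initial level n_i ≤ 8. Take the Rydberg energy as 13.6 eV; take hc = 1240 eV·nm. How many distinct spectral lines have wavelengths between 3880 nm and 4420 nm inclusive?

Enumerate all n_i → n_f pairs with 1 ≤ n_f < n_i ≤ 8 and compute λ = 1240 / [13.6·1·(1/n_f² − 1/n_i²)].
Lines falling in [3880, 4420] nm: 5→4 (4052 nm).

1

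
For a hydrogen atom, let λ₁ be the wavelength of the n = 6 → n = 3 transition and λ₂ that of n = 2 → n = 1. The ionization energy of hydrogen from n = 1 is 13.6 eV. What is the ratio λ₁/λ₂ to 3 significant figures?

λ ∝ 1/ΔE ∝ 1/(1/n_f² − 1/n_i²), and the Z² and hc factors cancel in the ratio.
λ₁/λ₂ = (1/1² − 1/2²)/(1/3² − 1/6²) = 0.7500/0.08333 = 9.00.

9.00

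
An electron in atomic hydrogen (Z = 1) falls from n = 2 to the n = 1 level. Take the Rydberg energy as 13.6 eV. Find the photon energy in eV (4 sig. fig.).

10.20 eV

E_2 = −13.60/4 = −3.400 eV and E_1 = −13.60/1 = −13.60 eV.
The photon energy is |E_2 − E_1| = 10.20 eV.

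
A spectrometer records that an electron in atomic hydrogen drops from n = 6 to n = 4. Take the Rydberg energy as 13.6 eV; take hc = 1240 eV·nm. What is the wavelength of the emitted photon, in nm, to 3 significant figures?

ΔE = 13.60 × (1/4² − 1/6²) = 13.60 × 0.03472 = 0.4722 eV.
λ = hc/ΔE = 1240 / 0.4722 = 2630 nm.
This line belongs to the Brackett series.

2630 nm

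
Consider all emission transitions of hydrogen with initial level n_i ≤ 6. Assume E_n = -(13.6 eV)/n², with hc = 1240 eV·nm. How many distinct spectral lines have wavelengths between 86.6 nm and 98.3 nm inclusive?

Enumerate all n_i → n_f pairs with 1 ≤ n_f < n_i ≤ 6 and compute λ = 1240 / [13.6·1·(1/n_f² − 1/n_i²)].
Lines falling in [86.6, 98.3] nm: 6→1 (93.78 nm), 5→1 (94.98 nm), 4→1 (97.25 nm).

3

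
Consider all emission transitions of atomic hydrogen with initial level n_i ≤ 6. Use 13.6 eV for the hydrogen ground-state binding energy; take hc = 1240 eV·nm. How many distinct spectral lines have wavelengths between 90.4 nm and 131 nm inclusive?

5

Enumerate all n_i → n_f pairs with 1 ≤ n_f < n_i ≤ 6 and compute λ = 1240 / [13.6·1·(1/n_f² − 1/n_i²)].
Lines falling in [90.4, 131] nm: 6→1 (93.78 nm), 5→1 (94.98 nm), 4→1 (97.25 nm), 3→1 (102.6 nm), 2→1 (121.6 nm).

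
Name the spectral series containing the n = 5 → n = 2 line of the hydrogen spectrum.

The series is set by the lower level: n_f = 2 is the Balmer series.

Balmer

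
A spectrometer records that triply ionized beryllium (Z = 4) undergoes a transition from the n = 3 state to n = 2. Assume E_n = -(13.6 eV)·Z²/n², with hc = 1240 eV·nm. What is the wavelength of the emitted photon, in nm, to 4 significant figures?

For Z = 4 the level energies scale as Z², so the effective Rydberg energy is 13.6 × 16 = 217.6 eV.
ΔE = 217.6 × (1/2² − 1/3²) = 217.6 × 0.1389 = 30.22 eV.
λ = hc/ΔE = 1240 / 30.22 = 41.03 nm.

41.03 nm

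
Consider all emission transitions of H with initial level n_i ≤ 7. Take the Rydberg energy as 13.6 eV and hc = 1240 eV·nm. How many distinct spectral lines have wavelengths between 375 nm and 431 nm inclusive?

Enumerate all n_i → n_f pairs with 1 ≤ n_f < n_i ≤ 7 and compute λ = 1240 / [13.6·1·(1/n_f² − 1/n_i²)].
Lines falling in [375, 431] nm: 7→2 (397.1 nm), 6→2 (410.3 nm).

2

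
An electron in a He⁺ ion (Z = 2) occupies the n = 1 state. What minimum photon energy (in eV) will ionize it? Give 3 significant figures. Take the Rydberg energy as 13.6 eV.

54.4 eV

E_n = −13.6 Z²/n² = −54.40/n² eV for Z = 2.
E_1 = −54.40/1 = −54.4 eV, so ionization (to E = 0) requires 54.4 eV.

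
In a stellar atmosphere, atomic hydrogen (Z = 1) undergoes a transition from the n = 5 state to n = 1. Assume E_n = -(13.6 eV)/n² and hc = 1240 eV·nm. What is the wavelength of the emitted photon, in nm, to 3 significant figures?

95.0 nm

ΔE = 13.60 × (1/1² − 1/5²) = 13.60 × 0.9600 = 13.06 eV.
λ = hc/ΔE = 1240 / 13.06 = 95.0 nm.
This line belongs to the Lyman series.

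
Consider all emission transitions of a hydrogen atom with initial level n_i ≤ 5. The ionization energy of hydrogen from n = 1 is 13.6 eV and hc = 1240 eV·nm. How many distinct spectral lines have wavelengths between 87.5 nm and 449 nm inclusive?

5

Enumerate all n_i → n_f pairs with 1 ≤ n_f < n_i ≤ 5 and compute λ = 1240 / [13.6·1·(1/n_f² − 1/n_i²)].
Lines falling in [87.5, 449] nm: 5→1 (94.98 nm), 4→1 (97.25 nm), 3→1 (102.6 nm), 2→1 (121.6 nm), 5→2 (434.2 nm).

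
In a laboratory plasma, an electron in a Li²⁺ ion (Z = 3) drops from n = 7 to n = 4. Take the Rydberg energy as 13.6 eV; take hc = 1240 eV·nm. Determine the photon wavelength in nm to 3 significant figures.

For Z = 3 the level energies scale as Z², so the effective Rydberg energy is 13.6 × 9 = 122.4 eV.
ΔE = 122.4 × (1/4² − 1/7²) = 122.4 × 0.04209 = 5.152 eV.
λ = hc/ΔE = 1240 / 5.152 = 241 nm.

241 nm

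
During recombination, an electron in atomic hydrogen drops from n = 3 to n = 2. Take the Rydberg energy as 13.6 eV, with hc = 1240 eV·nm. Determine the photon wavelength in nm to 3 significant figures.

656 nm

ΔE = 13.60 × (1/2² − 1/3²) = 13.60 × 0.1389 = 1.889 eV.
λ = hc/ΔE = 1240 / 1.889 = 656 nm.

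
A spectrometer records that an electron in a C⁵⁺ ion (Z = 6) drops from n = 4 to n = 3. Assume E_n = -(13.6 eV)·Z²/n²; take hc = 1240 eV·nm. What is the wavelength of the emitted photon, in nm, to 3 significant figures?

52.1 nm

For Z = 6 the level energies scale as Z², so the effective Rydberg energy is 13.6 × 36 = 489.6 eV.
ΔE = 489.6 × (1/3² − 1/4²) = 489.6 × 0.04861 = 23.80 eV.
λ = hc/ΔE = 1240 / 23.80 = 52.1 nm.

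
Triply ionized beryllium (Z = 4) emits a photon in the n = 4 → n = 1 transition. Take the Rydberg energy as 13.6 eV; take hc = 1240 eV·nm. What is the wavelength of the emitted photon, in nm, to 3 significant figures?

For Z = 4 the level energies scale as Z², so the effective Rydberg energy is 13.6 × 16 = 217.6 eV.
ΔE = 217.6 × (1/1² − 1/4²) = 217.6 × 0.9375 = 204.0 eV.
λ = hc/ΔE = 1240 / 204.0 = 6.08 nm.

6.08 nm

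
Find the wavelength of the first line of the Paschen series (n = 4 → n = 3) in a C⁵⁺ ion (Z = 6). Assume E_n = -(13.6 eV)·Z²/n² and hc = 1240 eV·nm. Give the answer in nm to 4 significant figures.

52.10 nm

The Paschen series terminates on n_f = 3; the first line has n_i = 3+1 = 4.
ΔE = 489.6 × (1/3² − 1/4²) = 23.80 eV.
λ = 1240 / 23.80 = 52.10 nm.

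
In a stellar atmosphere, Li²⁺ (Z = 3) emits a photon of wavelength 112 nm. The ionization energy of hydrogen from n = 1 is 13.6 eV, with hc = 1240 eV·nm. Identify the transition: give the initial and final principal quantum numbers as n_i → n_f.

The photon energy is ΔE = hc/λ = 1240 / 112 = 11.07 eV.
With Z = 3, ΔE = 122.4 × (1/n_f² − 1/n_i²), so 1/n_f² − 1/n_i² = 0.09045.
Trying n_f = 3 gives 1/n_i² = 0.02066, i.e. n_i ≈ 7; this pair matches.

n_i = 7, n_f = 3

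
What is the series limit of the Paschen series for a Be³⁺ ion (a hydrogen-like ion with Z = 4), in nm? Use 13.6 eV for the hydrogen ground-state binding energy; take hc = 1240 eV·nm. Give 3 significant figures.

51.3 nm

The Paschen series has lower level n_f = 3; the series limit corresponds to n_i → ∞.
ΔE_max = 13.6 × 16 / 3² = 24.18 eV.
λ_min = 1240 / 24.18 = 51.3 nm.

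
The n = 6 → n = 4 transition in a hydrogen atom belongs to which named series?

Brackett

The series is set by the lower level: n_f = 4 is the Brackett series.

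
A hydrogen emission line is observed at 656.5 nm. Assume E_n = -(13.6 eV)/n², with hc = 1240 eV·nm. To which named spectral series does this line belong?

Balmer

ΔE = 1240/656.5 = 1.889 eV.
This matches 13.6 × (1/2² − 1/3²), so n_f = 2: the Balmer series.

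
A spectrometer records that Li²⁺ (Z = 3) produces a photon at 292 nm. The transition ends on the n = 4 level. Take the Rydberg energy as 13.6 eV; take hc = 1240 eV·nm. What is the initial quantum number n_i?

The photon energy is ΔE = hc/λ = 1240 / 292 = 4.247 eV.
With Z = 3, ΔE = 122.4 × (1/n_f² − 1/n_i²), so 1/n_f² − 1/n_i² = 0.03469.
With n_f = 4: 1/n_i² = 1/16 − 0.03469 = 0.02781, so n_i ≈ 6.00.

n_i = 6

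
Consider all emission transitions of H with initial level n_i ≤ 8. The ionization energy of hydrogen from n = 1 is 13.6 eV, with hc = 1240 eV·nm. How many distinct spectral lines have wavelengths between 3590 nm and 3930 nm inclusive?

Enumerate all n_i → n_f pairs with 1 ≤ n_f < n_i ≤ 8 and compute λ = 1240 / [13.6·1·(1/n_f² − 1/n_i²)].
Lines falling in [3590, 3930] nm: 8→5 (3741 nm).

1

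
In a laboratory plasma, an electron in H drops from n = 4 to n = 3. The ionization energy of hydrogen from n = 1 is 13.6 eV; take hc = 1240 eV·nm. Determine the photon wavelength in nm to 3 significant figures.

1880 nm

ΔE = 13.60 × (1/3² − 1/4²) = 13.60 × 0.04861 = 0.6611 eV.
λ = hc/ΔE = 1240 / 0.6611 = 1880 nm.
This line belongs to the Paschen series.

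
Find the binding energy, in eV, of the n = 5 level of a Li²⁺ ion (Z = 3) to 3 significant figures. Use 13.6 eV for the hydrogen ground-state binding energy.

E_n = −13.6 Z²/n² = −122.4/n² eV for Z = 3.
E_5 = −122.4/25 = −4.90 eV, so ionization (to E = 0) requires 4.90 eV.

4.90 eV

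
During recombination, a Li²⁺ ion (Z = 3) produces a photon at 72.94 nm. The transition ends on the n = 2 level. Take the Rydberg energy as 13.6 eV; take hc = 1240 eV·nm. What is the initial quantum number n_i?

n_i = 3

The photon energy is ΔE = hc/λ = 1240 / 72.94 = 17.00 eV.
With Z = 3, ΔE = 122.4 × (1/n_f² − 1/n_i²), so 1/n_f² − 1/n_i² = 0.1389.
With n_f = 2: 1/n_i² = 1/4 − 0.1389 = 0.1111, so n_i ≈ 3.00.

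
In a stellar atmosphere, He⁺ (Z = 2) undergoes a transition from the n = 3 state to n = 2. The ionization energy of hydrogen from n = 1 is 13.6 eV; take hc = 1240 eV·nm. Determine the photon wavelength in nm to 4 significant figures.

For Z = 2 the level energies scale as Z², so the effective Rydberg energy is 13.6 × 4 = 54.40 eV.
ΔE = 54.40 × (1/2² − 1/3²) = 54.40 × 0.1389 = 7.556 eV.
λ = hc/ΔE = 1240 / 7.556 = 164.1 nm.

164.1 nm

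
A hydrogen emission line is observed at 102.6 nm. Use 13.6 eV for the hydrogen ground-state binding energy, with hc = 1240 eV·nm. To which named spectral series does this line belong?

ΔE = 1240/102.6 = 12.09 eV.
This matches 13.6 × (1/1² − 1/3²), so n_f = 1: the Lyman series.

Lyman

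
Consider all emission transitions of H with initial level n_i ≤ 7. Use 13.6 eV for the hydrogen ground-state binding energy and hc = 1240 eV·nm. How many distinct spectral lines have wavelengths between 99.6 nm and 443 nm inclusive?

Enumerate all n_i → n_f pairs with 1 ≤ n_f < n_i ≤ 7 and compute λ = 1240 / [13.6·1·(1/n_f² − 1/n_i²)].
Lines falling in [99.6, 443] nm: 3→1 (102.6 nm), 2→1 (121.6 nm), 7→2 (397.1 nm), 6→2 (410.3 nm), 5→2 (434.2 nm).

5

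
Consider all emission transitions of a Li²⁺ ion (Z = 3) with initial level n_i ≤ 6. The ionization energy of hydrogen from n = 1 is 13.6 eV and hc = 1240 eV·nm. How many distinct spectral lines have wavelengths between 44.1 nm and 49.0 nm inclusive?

Enumerate all n_i → n_f pairs with 1 ≤ n_f < n_i ≤ 6 and compute λ = 1240 / [13.6·9·(1/n_f² − 1/n_i²)].
Lines falling in [44.1, 49.0] nm: 6→2 (45.59 nm), 5→2 (48.24 nm).

2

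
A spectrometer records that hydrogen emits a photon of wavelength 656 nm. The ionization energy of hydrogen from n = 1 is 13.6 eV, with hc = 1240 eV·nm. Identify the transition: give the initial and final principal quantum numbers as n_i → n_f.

n_i = 3, n_f = 2

The photon energy is ΔE = hc/λ = 1240 / 656 = 1.890 eV.
With Z = 1, ΔE = 13.60 × (1/n_f² − 1/n_i²), so 1/n_f² − 1/n_i² = 0.1390.
Trying n_f = 2 gives 1/n_i² = 0.1110, i.e. n_i ≈ 3; this pair matches.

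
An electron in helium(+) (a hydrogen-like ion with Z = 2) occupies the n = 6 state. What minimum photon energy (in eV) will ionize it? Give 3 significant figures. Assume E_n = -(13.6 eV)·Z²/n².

1.51 eV

E_n = −13.6 Z²/n² = −54.40/n² eV for Z = 2.
E_6 = −54.40/36 = −1.51 eV, so ionization (to E = 0) requires 1.51 eV.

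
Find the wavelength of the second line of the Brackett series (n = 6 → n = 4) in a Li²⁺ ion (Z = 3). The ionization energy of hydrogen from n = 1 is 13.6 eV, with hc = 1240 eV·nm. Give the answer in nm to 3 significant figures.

292 nm

The Brackett series terminates on n_f = 4; the second line has n_i = 4+2 = 6.
ΔE = 122.4 × (1/4² − 1/6²) = 4.250 eV.
λ = 1240 / 4.250 = 292 nm.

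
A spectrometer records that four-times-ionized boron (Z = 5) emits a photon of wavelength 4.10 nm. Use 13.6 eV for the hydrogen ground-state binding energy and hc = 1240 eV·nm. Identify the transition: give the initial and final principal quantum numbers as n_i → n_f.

n_i = 3, n_f = 1

The photon energy is ΔE = hc/λ = 1240 / 4.10 = 302.4 eV.
With Z = 5, ΔE = 340.0 × (1/n_f² − 1/n_i²), so 1/n_f² − 1/n_i² = 0.8895.
Trying n_f = 1 gives 1/n_i² = 0.1105, i.e. n_i ≈ 3; this pair matches.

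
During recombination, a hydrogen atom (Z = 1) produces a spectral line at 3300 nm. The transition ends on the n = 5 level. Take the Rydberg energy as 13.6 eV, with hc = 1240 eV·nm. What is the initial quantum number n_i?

n_i = 9

The photon energy is ΔE = hc/λ = 1240 / 3300 = 0.3758 eV.
With Z = 1, ΔE = 13.60 × (1/n_f² − 1/n_i²), so 1/n_f² − 1/n_i² = 0.02763.
With n_f = 5: 1/n_i² = 1/25 − 0.02763 = 0.01237, so n_i ≈ 8.99.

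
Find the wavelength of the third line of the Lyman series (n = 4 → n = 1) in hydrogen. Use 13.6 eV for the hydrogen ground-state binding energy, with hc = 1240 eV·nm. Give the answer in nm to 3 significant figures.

The Lyman series terminates on n_f = 1; the third line has n_i = 1+3 = 4.
ΔE = 13.60 × (1/1² − 1/4²) = 12.75 eV.
λ = 1240 / 12.75 = 97.3 nm.

97.3 nm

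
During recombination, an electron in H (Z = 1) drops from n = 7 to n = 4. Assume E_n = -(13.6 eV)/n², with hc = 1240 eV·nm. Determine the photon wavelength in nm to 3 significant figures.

2170 nm

ΔE = 13.60 × (1/4² − 1/7²) = 13.60 × 0.04209 = 0.5724 eV.
λ = hc/ΔE = 1240 / 0.5724 = 2170 nm.
This line belongs to the Brackett series.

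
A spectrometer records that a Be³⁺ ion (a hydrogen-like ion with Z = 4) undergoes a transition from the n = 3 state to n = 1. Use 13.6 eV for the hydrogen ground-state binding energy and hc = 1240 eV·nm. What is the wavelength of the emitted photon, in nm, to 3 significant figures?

6.41 nm

For Z = 4 the level energies scale as Z², so the effective Rydberg energy is 13.6 × 16 = 217.6 eV.
ΔE = 217.6 × (1/1² − 1/3²) = 217.6 × 0.8889 = 193.4 eV.
λ = hc/ΔE = 1240 / 193.4 = 6.41 nm.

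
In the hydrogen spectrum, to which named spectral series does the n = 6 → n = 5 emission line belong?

The series is set by the lower level: n_f = 5 is the Pfund series.

Pfund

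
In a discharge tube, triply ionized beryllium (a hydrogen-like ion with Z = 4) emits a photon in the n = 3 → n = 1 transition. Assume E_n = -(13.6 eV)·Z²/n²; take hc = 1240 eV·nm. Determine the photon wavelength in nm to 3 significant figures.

6.41 nm

For Z = 4 the level energies scale as Z², so the effective Rydberg energy is 13.6 × 16 = 217.6 eV.
ΔE = 217.6 × (1/1² − 1/3²) = 217.6 × 0.8889 = 193.4 eV.
λ = hc/ΔE = 1240 / 193.4 = 6.41 nm.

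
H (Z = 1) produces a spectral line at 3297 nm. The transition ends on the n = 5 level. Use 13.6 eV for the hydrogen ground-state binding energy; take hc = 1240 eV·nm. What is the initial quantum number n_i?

The photon energy is ΔE = hc/λ = 1240 / 3297 = 0.3761 eV.
With Z = 1, ΔE = 13.60 × (1/n_f² − 1/n_i²), so 1/n_f² − 1/n_i² = 0.02765.
With n_f = 5: 1/n_i² = 1/25 − 0.02765 = 0.01235, so n_i ≈ 9.00.

n_i = 9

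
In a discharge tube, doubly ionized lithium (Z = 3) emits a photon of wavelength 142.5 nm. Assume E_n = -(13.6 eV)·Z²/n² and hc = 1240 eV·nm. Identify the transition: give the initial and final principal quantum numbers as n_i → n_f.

n_i = 5, n_f = 3

The photon energy is ΔE = hc/λ = 1240 / 142.5 = 8.702 eV.
With Z = 3, ΔE = 122.4 × (1/n_f² − 1/n_i²), so 1/n_f² − 1/n_i² = 0.07109.
Trying n_f = 3 gives 1/n_i² = 0.04002, i.e. n_i ≈ 5; this pair matches.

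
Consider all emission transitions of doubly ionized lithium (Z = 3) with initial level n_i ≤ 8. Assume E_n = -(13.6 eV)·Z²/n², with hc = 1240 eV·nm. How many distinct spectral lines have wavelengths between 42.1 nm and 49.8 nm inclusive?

Enumerate all n_i → n_f pairs with 1 ≤ n_f < n_i ≤ 8 and compute λ = 1240 / [13.6·9·(1/n_f² − 1/n_i²)].
Lines falling in [42.1, 49.8] nm: 8→2 (43.22 nm), 7→2 (44.12 nm), 6→2 (45.59 nm), 5→2 (48.24 nm).

4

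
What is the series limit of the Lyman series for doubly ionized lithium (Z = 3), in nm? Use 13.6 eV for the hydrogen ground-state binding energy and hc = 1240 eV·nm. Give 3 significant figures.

10.1 nm

The Lyman series has lower level n_f = 1; the series limit corresponds to n_i → ∞.
ΔE_max = 13.6 × 9 / 1² = 122.4 eV.
λ_min = 1240 / 122.4 = 10.1 nm.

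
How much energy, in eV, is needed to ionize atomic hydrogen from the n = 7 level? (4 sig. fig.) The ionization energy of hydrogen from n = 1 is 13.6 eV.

E_7 = −13.60/49 = −0.2776 eV, so ionization (to E = 0) requires 0.2776 eV.

0.2776 eV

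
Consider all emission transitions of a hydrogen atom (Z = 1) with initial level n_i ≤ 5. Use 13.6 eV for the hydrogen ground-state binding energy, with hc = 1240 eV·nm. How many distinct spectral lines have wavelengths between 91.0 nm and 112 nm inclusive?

3

Enumerate all n_i → n_f pairs with 1 ≤ n_f < n_i ≤ 5 and compute λ = 1240 / [13.6·1·(1/n_f² − 1/n_i²)].
Lines falling in [91.0, 112] nm: 5→1 (94.98 nm), 4→1 (97.25 nm), 3→1 (102.6 nm).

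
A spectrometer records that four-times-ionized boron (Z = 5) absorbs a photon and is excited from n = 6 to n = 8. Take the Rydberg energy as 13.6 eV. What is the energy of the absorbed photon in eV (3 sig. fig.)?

The Bohr energies scale as Z², so for Z = 5: E_n = −340.0/n² eV.
E_8 = −340.0/64 = −5.313 eV and E_6 = −340.0/36 = −9.444 eV.
The photon energy is |E_8 − E_6| = 4.13 eV.

4.13 eV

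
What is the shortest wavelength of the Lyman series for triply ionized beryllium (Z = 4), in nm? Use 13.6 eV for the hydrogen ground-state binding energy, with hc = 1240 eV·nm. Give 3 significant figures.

The Lyman series has lower level n_f = 1; the series limit corresponds to n_i → ∞.
ΔE_max = 13.6 × 16 / 1² = 217.6 eV.
λ_min = 1240 / 217.6 = 5.70 nm.

5.70 nm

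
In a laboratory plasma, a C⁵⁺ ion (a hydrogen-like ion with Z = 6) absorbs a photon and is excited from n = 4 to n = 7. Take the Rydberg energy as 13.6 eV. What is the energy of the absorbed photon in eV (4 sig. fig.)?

20.61 eV

The Bohr energies scale as Z², so for Z = 6: E_n = −489.6/n² eV.
E_7 = −489.6/49 = −9.992 eV and E_4 = −489.6/16 = −30.60 eV.
The photon energy is |E_7 − E_4| = 20.61 eV.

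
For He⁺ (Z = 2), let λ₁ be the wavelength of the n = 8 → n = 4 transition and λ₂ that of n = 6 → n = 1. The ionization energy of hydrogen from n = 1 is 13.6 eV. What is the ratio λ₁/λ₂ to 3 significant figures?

20.7

λ ∝ 1/ΔE ∝ 1/(1/n_f² − 1/n_i²), and the Z² and hc factors cancel in the ratio.
λ₁/λ₂ = (1/1² − 1/6²)/(1/4² − 1/8²) = 0.9722/0.04688 = 20.7.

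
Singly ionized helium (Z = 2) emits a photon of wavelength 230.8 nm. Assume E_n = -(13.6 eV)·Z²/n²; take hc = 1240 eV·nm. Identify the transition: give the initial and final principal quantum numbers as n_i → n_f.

The photon energy is ΔE = hc/λ = 1240 / 230.8 = 5.373 eV.
With Z = 2, ΔE = 54.40 × (1/n_f² − 1/n_i²), so 1/n_f² − 1/n_i² = 0.09876.
Trying n_f = 3 gives 1/n_i² = 0.01235, i.e. n_i ≈ 9; this pair matches.

n_i = 9, n_f = 3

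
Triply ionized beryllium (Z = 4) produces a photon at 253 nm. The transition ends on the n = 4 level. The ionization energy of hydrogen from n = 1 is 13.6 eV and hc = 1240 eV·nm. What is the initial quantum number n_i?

n_i = 5

The photon energy is ΔE = hc/λ = 1240 / 253 = 4.901 eV.
With Z = 4, ΔE = 217.6 × (1/n_f² − 1/n_i²), so 1/n_f² − 1/n_i² = 0.02252.
With n_f = 4: 1/n_i² = 1/16 − 0.02252 = 0.03998, so n_i ≈ 5.00.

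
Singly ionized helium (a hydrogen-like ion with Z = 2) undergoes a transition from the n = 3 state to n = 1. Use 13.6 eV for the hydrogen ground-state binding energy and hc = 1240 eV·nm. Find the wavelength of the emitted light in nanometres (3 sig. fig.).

25.6 nm

For Z = 2 the level energies scale as Z², so the effective Rydberg energy is 13.6 × 4 = 54.40 eV.
ΔE = 54.40 × (1/1² − 1/3²) = 54.40 × 0.8889 = 48.36 eV.
λ = hc/ΔE = 1240 / 48.36 = 25.6 nm.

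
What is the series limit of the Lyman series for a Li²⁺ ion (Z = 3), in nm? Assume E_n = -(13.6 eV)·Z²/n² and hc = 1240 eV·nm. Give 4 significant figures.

10.13 nm

The Lyman series has lower level n_f = 1; the series limit corresponds to n_i → ∞.
ΔE_max = 13.6 × 9 / 1² = 122.4 eV.
λ_min = 1240 / 122.4 = 10.13 nm.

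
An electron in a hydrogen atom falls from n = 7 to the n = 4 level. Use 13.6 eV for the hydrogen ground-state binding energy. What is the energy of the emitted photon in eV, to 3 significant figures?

0.572 eV

E_7 = −13.60/49 = −0.2776 eV and E_4 = −13.60/16 = −0.8500 eV.
The photon energy is |E_7 − E_4| = 0.572 eV.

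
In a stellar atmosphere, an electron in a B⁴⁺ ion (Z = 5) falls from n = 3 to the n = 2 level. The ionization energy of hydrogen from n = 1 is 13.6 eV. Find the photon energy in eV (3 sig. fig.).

47.2 eV

The Bohr energies scale as Z², so for Z = 5: E_n = −340.0/n² eV.
E_3 = −340.0/9 = −37.78 eV and E_2 = −340.0/4 = −85.00 eV.
The photon energy is |E_3 − E_2| = 47.2 eV.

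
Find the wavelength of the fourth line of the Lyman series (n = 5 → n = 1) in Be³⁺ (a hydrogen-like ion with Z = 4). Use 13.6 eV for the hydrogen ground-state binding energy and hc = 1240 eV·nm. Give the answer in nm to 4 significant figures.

5.936 nm

The Lyman series terminates on n_f = 1; the fourth line has n_i = 1+4 = 5.
ΔE = 217.6 × (1/1² − 1/5²) = 208.9 eV.
λ = 1240 / 208.9 = 5.936 nm.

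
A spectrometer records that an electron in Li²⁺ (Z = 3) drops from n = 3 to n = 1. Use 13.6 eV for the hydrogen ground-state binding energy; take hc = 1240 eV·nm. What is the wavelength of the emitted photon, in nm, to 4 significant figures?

11.40 nm

For Z = 3 the level energies scale as Z², so the effective Rydberg energy is 13.6 × 9 = 122.4 eV.
ΔE = 122.4 × (1/1² − 1/3²) = 122.4 × 0.8889 = 108.8 eV.
λ = hc/ΔE = 1240 / 108.8 = 11.40 nm.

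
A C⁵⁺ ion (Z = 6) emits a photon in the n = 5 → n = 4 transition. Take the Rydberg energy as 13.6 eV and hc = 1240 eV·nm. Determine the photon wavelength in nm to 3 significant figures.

For Z = 6 the level energies scale as Z², so the effective Rydberg energy is 13.6 × 36 = 489.6 eV.
ΔE = 489.6 × (1/4² − 1/5²) = 489.6 × 0.02250 = 11.02 eV.
λ = hc/ΔE = 1240 / 11.02 = 113 nm.

113 nm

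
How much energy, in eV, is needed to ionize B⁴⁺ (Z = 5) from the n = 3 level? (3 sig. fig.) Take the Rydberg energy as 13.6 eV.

E_n = −13.6 Z²/n² = −340.0/n² eV for Z = 5.
E_3 = −340.0/9 = −37.8 eV, so ionization (to E = 0) requires 37.8 eV.

37.8 eV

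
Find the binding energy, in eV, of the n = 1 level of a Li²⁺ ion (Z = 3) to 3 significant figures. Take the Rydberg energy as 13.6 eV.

E_n = −13.6 Z²/n² = −122.4/n² eV for Z = 3.
E_1 = −122.4/1 = −122 eV, so ionization (to E = 0) requires 122 eV.

122 eV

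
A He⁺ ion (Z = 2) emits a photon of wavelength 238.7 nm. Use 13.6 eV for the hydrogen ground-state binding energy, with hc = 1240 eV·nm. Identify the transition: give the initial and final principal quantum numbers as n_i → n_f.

The photon energy is ΔE = hc/λ = 1240 / 238.7 = 5.195 eV.
With Z = 2, ΔE = 54.40 × (1/n_f² − 1/n_i²), so 1/n_f² − 1/n_i² = 0.09549.
Trying n_f = 3 gives 1/n_i² = 0.01562, i.e. n_i ≈ 8; this pair matches.

n_i = 8, n_f = 3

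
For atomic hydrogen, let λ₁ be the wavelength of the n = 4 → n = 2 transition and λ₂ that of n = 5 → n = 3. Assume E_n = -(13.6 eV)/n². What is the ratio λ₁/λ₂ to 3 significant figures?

0.379

λ ∝ 1/ΔE ∝ 1/(1/n_f² − 1/n_i²), and the Z² and hc factors cancel in the ratio.
λ₁/λ₂ = (1/3² − 1/5²)/(1/2² − 1/4²) = 0.07111/0.1875 = 0.379.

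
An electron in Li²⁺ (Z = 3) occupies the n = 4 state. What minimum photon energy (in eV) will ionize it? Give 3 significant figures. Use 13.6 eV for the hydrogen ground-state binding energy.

E_n = −13.6 Z²/n² = −122.4/n² eV for Z = 3.
E_4 = −122.4/16 = −7.65 eV, so ionization (to E = 0) requires 7.65 eV.

7.65 eV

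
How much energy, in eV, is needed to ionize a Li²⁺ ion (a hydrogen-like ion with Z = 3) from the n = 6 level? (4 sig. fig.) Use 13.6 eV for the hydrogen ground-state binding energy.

3.400 eV

E_n = −13.6 Z²/n² = −122.4/n² eV for Z = 3.
E_6 = −122.4/36 = −3.400 eV, so ionization (to E = 0) requires 3.400 eV.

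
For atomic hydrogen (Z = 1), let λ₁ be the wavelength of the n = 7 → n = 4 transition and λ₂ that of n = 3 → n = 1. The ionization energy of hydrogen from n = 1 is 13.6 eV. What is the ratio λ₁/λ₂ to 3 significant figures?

21.1

λ ∝ 1/ΔE ∝ 1/(1/n_f² − 1/n_i²), and the Z² and hc factors cancel in the ratio.
λ₁/λ₂ = (1/1² − 1/3²)/(1/4² − 1/7²) = 0.8889/0.04209 = 21.1.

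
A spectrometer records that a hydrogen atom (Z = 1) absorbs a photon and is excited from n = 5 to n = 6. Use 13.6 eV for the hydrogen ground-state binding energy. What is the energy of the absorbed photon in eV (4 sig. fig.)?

0.1662 eV

E_6 = −13.60/36 = −0.3778 eV and E_5 = −13.60/25 = −0.5440 eV.
The photon energy is |E_6 − E_5| = 0.1662 eV.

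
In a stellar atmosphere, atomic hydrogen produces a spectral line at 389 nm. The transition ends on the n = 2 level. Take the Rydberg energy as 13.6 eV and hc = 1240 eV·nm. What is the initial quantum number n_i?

n_i = 8

The photon energy is ΔE = hc/λ = 1240 / 389 = 3.188 eV.
With Z = 1, ΔE = 13.60 × (1/n_f² − 1/n_i²), so 1/n_f² − 1/n_i² = 0.2344.
With n_f = 2: 1/n_i² = 1/4 − 0.2344 = 0.01561, so n_i ≈ 8.00.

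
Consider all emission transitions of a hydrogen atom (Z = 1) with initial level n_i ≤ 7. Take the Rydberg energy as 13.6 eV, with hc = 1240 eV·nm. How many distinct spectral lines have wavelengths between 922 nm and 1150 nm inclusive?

2

Enumerate all n_i → n_f pairs with 1 ≤ n_f < n_i ≤ 7 and compute λ = 1240 / [13.6·1·(1/n_f² − 1/n_i²)].
Lines falling in [922, 1150] nm: 7→3 (1005 nm), 6→3 (1094 nm).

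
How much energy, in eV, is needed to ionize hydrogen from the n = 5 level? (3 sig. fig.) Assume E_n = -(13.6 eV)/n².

0.544 eV

E_5 = −13.60/25 = −0.544 eV, so ionization (to E = 0) requires 0.544 eV.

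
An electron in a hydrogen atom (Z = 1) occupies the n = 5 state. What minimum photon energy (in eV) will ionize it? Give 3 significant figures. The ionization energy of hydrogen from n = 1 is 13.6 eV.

0.544 eV

E_5 = −13.60/25 = −0.544 eV, so ionization (to E = 0) requires 0.544 eV.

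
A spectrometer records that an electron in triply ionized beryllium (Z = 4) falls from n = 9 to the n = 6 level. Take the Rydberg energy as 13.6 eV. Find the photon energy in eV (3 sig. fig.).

3.36 eV

The Bohr energies scale as Z², so for Z = 4: E_n = −217.6/n² eV.
E_9 = −217.6/81 = −2.686 eV and E_6 = −217.6/36 = −6.044 eV.
The photon energy is |E_9 − E_6| = 3.36 eV.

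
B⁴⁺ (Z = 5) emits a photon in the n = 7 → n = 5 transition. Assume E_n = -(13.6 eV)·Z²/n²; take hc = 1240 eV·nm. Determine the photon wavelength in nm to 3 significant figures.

For Z = 5 the level energies scale as Z², so the effective Rydberg energy is 13.6 × 25 = 340.0 eV.
ΔE = 340.0 × (1/5² − 1/7²) = 340.0 × 0.01959 = 6.661 eV.
λ = hc/ΔE = 1240 / 6.661 = 186 nm.

186 nm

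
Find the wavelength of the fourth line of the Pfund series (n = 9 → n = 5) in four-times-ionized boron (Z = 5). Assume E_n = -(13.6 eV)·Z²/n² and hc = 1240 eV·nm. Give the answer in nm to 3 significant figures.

132 nm

The Pfund series terminates on n_f = 5; the fourth line has n_i = 5+4 = 9.
ΔE = 340.0 × (1/5² − 1/9²) = 9.402 eV.
λ = 1240 / 9.402 = 132 nm.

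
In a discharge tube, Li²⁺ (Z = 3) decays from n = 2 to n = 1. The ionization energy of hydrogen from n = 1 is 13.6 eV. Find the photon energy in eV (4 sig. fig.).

91.80 eV

The Bohr energies scale as Z², so for Z = 3: E_n = −122.4/n² eV.
E_2 = −122.4/4 = −30.60 eV and E_1 = −122.4/1 = −122.4 eV.
The photon energy is |E_2 − E_1| = 91.80 eV.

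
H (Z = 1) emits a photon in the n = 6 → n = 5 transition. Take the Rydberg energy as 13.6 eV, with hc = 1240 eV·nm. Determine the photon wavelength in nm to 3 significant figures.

ΔE = 13.60 × (1/5² − 1/6²) = 13.60 × 0.01222 = 0.1662 eV.
λ = hc/ΔE = 1240 / 0.1662 = 7460 nm.
This line belongs to the Pfund series.

7460 nm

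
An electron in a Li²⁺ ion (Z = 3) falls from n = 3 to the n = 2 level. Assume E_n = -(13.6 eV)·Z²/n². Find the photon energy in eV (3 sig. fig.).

17.0 eV

The Bohr energies scale as Z², so for Z = 3: E_n = −122.4/n² eV.
E_3 = −122.4/9 = −13.60 eV and E_2 = −122.4/4 = −30.60 eV.
The photon energy is |E_3 − E_2| = 17.0 eV.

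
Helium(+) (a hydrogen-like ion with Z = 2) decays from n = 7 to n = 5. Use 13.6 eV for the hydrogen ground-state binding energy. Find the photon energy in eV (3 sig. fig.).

1.07 eV

The Bohr energies scale as Z², so for Z = 2: E_n = −54.40/n² eV.
E_7 = −54.40/49 = −1.110 eV and E_5 = −54.40/25 = −2.176 eV.
The photon energy is |E_7 − E_5| = 1.07 eV.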